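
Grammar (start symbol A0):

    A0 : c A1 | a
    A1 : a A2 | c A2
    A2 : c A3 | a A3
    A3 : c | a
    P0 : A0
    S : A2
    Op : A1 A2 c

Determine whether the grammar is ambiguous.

Only A0, A1, A2, A3 are reachable from A0; ignoring the rest: The reachable rules are right-linear with at most one rule per (nonterminal, next-terminal) pair. Each input token forces the next rule, so parsing is deterministic.

Unambiguous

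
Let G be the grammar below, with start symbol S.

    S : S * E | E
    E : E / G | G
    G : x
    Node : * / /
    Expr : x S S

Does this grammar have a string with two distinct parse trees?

(Node, Expr are unreachable from S, so their rules don't affect L(S).) This is a standard precedence ladder (S over E over G), with each level left-recursive on its own operator ('*' at S, '/' at E). That structure is LR(1), hence unambiguous.

Unambiguous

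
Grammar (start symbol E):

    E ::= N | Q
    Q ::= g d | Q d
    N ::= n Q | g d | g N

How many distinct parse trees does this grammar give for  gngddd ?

1

Parse trees for gngddd:
  [E [N g [N n [Q [Q [Q g d] d] d]]]]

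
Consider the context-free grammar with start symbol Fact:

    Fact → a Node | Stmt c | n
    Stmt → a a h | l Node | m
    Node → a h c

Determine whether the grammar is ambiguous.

Witness: a a h c

Derivation 1: Fact ⇒ a Node ⇒ a a h c
Derivation 2: Fact ⇒ Stmt c ⇒ a a h c

Two distinct leftmost derivations for the same string.

Ambiguous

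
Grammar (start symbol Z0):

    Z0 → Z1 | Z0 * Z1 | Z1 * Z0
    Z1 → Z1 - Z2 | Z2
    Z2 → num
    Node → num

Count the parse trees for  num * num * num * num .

Parse trees for num * num * num * num:
  [Z0 [Z0 [Z0 [Z0 [Z1 [Z2 num]]] * [Z1 [Z2 num]]] * [Z1 [Z2 num]]] * [Z1 [Z2 num]]]
  [Z0 [Z0 [Z0 [Z1 [Z2 num]] * [Z0 [Z1 [Z2 num]]]] * [Z1 [Z2 num]]] * [Z1 [Z2 num]]]
  [Z0 [Z0 [Z1 [Z2 num]] * [Z0 [Z0 [Z1 [Z2 num]]] * [Z1 [Z2 num]]]] * [Z1 [Z2 num]]]
  [Z0 [Z0 [Z1 [Z2 num]] * [Z0 [Z1 [Z2 num]] * [Z0 [Z1 [Z2 num]]]]] * [Z1 [Z2 num]]]
  [Z0 [Z1 [Z2 num]] * [Z0 [Z0 [Z0 [Z1 [Z2 num]]] * [Z1 [Z2 num]]] * [Z1 [Z2 num]]]]
  [Z0 [Z1 [Z2 num]] * [Z0 [Z0 [Z1 [Z2 num]] * [Z0 [Z1 [Z2 num]]]] * [Z1 [Z2 num]]]]
  [Z0 [Z1 [Z2 num]] * [Z0 [Z1 [Z2 num]] * [Z0 [Z0 [Z1 [Z2 num]]] * [Z1 [Z2 num]]]]]
  [Z0 [Z1 [Z2 num]] * [Z0 [Z1 [Z2 num]] * [Z0 [Z1 [Z2 num]] * [Z0 [Z1 [Z2 num]]]]]]

8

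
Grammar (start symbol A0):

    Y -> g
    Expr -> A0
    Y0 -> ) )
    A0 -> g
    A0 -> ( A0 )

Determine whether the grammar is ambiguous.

(Y, Expr, Y0 are unreachable from A0, so their rules don't affect L(A0).) Each string is a nest of matched brackets around a single atom. An opening bracket forces the recursive rule; an atom forces the base rule.

Unambiguous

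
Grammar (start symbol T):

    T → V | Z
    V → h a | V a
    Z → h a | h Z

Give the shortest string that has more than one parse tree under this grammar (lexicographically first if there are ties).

length 2: h a has 2 parse trees

Two derivations of h a:
  T ⇒ V ⇒ h a
  T ⇒ Z ⇒ h a

h a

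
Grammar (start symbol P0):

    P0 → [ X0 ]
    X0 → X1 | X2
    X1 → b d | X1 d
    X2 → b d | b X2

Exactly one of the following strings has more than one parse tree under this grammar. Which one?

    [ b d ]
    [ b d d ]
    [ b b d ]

[ b d ]

[ b d ]: 2 trees
[ b d d ]: 1 tree
[ b b d ]: 1 tree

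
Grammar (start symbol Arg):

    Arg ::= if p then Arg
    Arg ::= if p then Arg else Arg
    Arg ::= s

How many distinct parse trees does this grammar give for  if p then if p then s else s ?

2

Parse trees for if p then if p then s else s:
  [Arg if p then [Arg if p then [Arg s] else [Arg s]]]
  [Arg if p then [Arg if p then [Arg s]] else [Arg s]]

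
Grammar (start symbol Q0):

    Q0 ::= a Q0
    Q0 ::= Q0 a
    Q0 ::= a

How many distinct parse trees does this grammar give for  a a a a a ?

16

Parse trees for a a a a a (showing first 6 of 16):
  [Q0 a [Q0 a [Q0 a [Q0 a [Q0 a]]]]]
  [Q0 a [Q0 a [Q0 a [Q0 [Q0 a] a]]]]
  [Q0 a [Q0 a [Q0 [Q0 a [Q0 a]] a]]]
  [Q0 a [Q0 a [Q0 [Q0 [Q0 a] a] a]]]
  [Q0 a [Q0 [Q0 a [Q0 a [Q0 a]]] a]]
  [Q0 a [Q0 [Q0 a [Q0 [Q0 a] a]] a]]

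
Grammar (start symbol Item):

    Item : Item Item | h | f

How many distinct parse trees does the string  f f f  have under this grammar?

Parse trees for f f f:
  [Item [Item f] [Item [Item f] [Item f]]]
  [Item [Item [Item f] [Item f]] [Item f]]

2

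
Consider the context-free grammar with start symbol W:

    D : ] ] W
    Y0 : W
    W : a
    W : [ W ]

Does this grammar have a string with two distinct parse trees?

Unambiguous

Only W is reachable from W; ignoring the rest: L(W) is { openⁿ atom closeⁿ : n ≥ 0 }. The bracket depth fixes n, and the derivation is forced at every step.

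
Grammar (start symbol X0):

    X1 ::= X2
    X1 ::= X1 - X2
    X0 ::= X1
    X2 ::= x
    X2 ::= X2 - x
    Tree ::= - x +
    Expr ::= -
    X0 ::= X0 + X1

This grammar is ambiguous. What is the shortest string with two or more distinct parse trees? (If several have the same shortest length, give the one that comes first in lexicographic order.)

x - x

length 1: no string has ≥2 trees
length 3: x - x has 2 parse trees

Two derivations of x - x:
  X0 ⇒ X1 ⇒ X2 ⇒ X2 - x ⇒ x - x
  X0 ⇒ X1 ⇒ X1 - X2 ⇒ X2 - X2 ⇒ x - X2 ⇒ x - x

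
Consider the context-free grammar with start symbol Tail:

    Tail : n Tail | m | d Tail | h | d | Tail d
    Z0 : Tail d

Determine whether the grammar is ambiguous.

Witness: d d

Derivation 1: Tail ⇒ d Tail ⇒ d d
Derivation 2: Tail ⇒ Tail d ⇒ d d

Two distinct leftmost derivations for the same string.

Ambiguous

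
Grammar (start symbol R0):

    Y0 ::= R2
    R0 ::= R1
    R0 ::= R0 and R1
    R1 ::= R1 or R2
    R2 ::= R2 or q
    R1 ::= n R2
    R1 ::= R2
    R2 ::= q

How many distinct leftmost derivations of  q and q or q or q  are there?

4

Parse trees for q and q or q or q:
  [R0 [R0 [R1 [R2 q]]] and [R1 [R1 [R2 q]] or [R2 [R2 q] or q]]]
  [R0 [R0 [R1 [R2 q]]] and [R1 [R1 [R1 [R2 q]] or [R2 q]] or [R2 q]]]
  [R0 [R0 [R1 [R2 q]]] and [R1 [R1 [R2 [R2 q] or q]] or [R2 q]]]
  [R0 [R0 [R1 [R2 q]]] and [R1 [R2 [R2 [R2 q] or q] or q]]]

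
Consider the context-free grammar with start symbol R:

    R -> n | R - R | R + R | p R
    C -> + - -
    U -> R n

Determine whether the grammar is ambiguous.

Witness: p n + n

Derivation 1: R ⇒ R + R ⇒ p R + R ⇒ p n + R ⇒ p n + n
Derivation 2: R ⇒ p R ⇒ p R + R ⇒ p n + R ⇒ p n + n

Two distinct leftmost derivations for the same string.

Ambiguous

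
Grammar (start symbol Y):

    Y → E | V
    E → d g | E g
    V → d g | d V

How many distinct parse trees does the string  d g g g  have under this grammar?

Parse trees for d g g g:
  [Y [E [E [E d g] g] g]]

1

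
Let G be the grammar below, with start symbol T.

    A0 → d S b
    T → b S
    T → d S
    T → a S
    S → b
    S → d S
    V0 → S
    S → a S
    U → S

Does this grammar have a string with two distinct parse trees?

Unambiguous

Only T, S are reachable from T; ignoring the rest: Restricted to the reachable nonterminals, every rule has the form A → t or A → t B, and no two rules for the same A share a first terminal. The grammar encodes a DFA — one run per string.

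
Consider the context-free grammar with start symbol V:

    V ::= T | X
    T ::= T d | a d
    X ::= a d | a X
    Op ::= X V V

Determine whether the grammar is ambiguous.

Witness: a d

Derivation 1: V ⇒ T ⇒ a d
Derivation 2: V ⇒ X ⇒ a d

Two distinct leftmost derivations for the same string.

Ambiguous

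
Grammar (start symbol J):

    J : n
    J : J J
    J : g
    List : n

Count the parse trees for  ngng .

5

Parse trees for ngng:
  [J [J n] [J [J g] [J [J n] [J g]]]]
  [J [J n] [J [J [J g] [J n]] [J g]]]
  [J [J [J n] [J g]] [J [J n] [J g]]]
  [J [J [J n] [J [J g] [J n]]] [J g]]
  [J [J [J [J n] [J g]] [J n]] [J g]]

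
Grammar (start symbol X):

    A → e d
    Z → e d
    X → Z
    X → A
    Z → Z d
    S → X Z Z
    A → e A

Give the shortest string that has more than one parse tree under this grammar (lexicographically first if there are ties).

e d

length 2: e d has 2 parse trees

Two derivations of e d:
  X ⇒ Z ⇒ e d
  X ⇒ A ⇒ e d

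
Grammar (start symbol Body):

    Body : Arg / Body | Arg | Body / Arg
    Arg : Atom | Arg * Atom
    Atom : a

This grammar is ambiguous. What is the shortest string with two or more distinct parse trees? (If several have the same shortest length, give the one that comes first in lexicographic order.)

length 1: no string has ≥2 trees
length 3: a / a has 2 parse trees

Two derivations of a / a:
  Body ⇒ Arg / Body ⇒ Atom / Body ⇒ a / Body ⇒ a / Arg ⇒ a / Atom ⇒ a / a
  Body ⇒ Body / Arg ⇒ Arg / Arg ⇒ Atom / Arg ⇒ a / Arg ⇒ a / Atom ⇒ a / a

a / a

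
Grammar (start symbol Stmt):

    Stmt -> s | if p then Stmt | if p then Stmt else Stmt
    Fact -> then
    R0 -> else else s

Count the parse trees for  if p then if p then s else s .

2

Parse trees for if p then if p then s else s:
  [Stmt if p then [Stmt if p then [Stmt s] else [Stmt s]]]
  [Stmt if p then [Stmt if p then [Stmt s]] else [Stmt s]]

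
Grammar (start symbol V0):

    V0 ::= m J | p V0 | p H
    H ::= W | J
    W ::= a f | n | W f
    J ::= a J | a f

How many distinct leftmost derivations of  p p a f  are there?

Parse trees for p p a f:
  [V0 p [V0 p [H [W a f]]]]
  [V0 p [V0 p [H [J a f]]]]

2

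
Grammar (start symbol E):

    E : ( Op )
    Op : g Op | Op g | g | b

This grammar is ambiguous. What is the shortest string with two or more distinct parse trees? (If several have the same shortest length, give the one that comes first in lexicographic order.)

( g g )

length 3: no string has ≥2 trees
length 4: ( g g ) has 2 parse trees

Two derivations of ( g g ):
  E ⇒ ( Op ) ⇒ ( g Op ) ⇒ ( g g )
  E ⇒ ( Op ) ⇒ ( Op g ) ⇒ ( g g )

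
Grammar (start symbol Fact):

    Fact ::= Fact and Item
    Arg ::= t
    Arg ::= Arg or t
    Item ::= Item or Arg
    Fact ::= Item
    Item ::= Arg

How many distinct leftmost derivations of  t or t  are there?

2

Parse trees for t or t:
  [Fact [Item [Item [Arg t]] or [Arg t]]]
  [Fact [Item [Arg [Arg t] or t]]]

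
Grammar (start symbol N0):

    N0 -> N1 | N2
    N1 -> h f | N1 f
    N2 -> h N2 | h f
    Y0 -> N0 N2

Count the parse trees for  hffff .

Parse trees for hffff:
  [N0 [N1 [N1 [N1 [N1 h f] f] f] f]]

1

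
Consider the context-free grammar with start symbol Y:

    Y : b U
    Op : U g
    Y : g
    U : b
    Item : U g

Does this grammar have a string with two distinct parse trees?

(Op, Item are unreachable from Y, so their rules don't affect L(Y).) Each reachable nonterminal has at most one production per leading terminal, and all productions are right-linear; the derivation is determined token-by-token.

Unambiguous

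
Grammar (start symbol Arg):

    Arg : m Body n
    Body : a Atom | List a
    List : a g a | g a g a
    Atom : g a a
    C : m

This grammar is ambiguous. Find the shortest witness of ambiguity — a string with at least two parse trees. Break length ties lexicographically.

length 6: m a g a a n has 2 parse trees

Two derivations of m a g a a n:
  Arg ⇒ m Body n ⇒ m a Atom n ⇒ m a g a a n
  Arg ⇒ m Body n ⇒ m List a n ⇒ m a g a a n

m a g a a n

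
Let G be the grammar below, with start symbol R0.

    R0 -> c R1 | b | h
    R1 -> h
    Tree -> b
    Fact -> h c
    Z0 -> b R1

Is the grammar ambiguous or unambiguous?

Only R0, R1 are reachable from R0; ignoring the rest: Restricted to the reachable nonterminals, every rule has the form A → t or A → t B, and no two rules for the same A share a first terminal. The grammar encodes a DFA — one run per string.

Unambiguous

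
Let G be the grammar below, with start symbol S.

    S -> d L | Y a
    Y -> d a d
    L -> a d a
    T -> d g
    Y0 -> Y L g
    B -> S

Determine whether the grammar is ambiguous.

Witness: d a d a

Derivation 1: S ⇒ d L ⇒ d a d a
Derivation 2: S ⇒ Y a ⇒ d a d a

Two distinct leftmost derivations for the same string.

Ambiguous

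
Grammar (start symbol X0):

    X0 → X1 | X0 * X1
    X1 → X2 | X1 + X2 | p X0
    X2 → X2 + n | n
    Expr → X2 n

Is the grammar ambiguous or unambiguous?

Ambiguous

Witness: n + n

Derivation 1: X0 ⇒ X1 ⇒ X2 ⇒ X2 + n ⇒ n + n
Derivation 2: X0 ⇒ X1 ⇒ X1 + X2 ⇒ X2 + X2 ⇒ n + X2 ⇒ n + n

Two distinct leftmost derivations for the same string.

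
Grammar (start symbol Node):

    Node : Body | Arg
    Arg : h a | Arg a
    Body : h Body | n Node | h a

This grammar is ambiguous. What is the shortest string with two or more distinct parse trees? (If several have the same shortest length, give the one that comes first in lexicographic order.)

h a

length 2: h a has 2 parse trees

Two derivations of h a:
  Node ⇒ Body ⇒ h a
  Node ⇒ Arg ⇒ h a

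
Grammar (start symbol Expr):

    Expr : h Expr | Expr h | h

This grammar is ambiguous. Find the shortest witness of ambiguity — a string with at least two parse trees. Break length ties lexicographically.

length 1: no string has ≥2 trees
length 2: h h has 2 parse trees

Two derivations of h h:
  Expr ⇒ h Expr ⇒ h h
  Expr ⇒ Expr h ⇒ h h

h h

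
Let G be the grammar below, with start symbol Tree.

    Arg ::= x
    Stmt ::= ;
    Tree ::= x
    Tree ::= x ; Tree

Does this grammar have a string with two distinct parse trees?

Unambiguous

Only Tree is reachable from Tree; ignoring the rest: The reachable grammar is A → atom sep A | atom. Each atom is followed by either the separator (recurse) or end-of-string (stop) — no choice point.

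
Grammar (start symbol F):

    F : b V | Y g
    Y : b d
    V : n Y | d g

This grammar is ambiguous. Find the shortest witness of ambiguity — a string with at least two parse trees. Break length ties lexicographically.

b d g

length 3: b d g has 2 parse trees

Two derivations of b d g:
  F ⇒ b V ⇒ b d g
  F ⇒ Y g ⇒ b d g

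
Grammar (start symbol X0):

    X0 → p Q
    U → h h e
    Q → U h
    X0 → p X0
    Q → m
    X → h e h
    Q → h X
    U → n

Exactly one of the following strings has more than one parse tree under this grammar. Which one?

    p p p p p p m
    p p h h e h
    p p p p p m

p p h h e h

p p p p p p m: 1 tree
p p h h e h: 2 trees
p p p p p m: 1 tree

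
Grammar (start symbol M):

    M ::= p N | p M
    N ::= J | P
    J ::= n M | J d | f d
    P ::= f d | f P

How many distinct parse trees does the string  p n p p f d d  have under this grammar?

3

Parse trees for p n p p f d d:
  [M p [N [J n [M p [M p [N [J [J f d] d]]]]]]]
  [M p [N [J [J n [M p [M p [N [J f d]]]]] d]]]
  [M p [N [J [J n [M p [M p [N [P f d]]]]] d]]]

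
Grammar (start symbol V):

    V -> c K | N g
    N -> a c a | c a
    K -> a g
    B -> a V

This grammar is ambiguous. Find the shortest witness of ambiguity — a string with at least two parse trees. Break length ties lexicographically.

length 3: c a g has 2 parse trees

Two derivations of c a g:
  V ⇒ c K ⇒ c a g
  V ⇒ N g ⇒ c a g

c a g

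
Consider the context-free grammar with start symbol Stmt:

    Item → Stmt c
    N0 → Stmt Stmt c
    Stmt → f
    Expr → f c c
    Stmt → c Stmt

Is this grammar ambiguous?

(Expr, N0, Item are unreachable from Stmt, so their rules don't affect L(Stmt).) Restricted to the reachable nonterminals, every rule has the form A → t or A → t B, and no two rules for the same A share a first terminal. The grammar encodes a DFA — one run per string.

Unambiguous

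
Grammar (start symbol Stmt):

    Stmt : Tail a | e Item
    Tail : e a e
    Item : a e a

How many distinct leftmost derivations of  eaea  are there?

Parse trees for eaea:
  [Stmt [Tail e a e] a]
  [Stmt e [Item a e a]]

2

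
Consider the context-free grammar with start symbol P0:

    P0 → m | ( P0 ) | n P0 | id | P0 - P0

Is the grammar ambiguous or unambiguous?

Witness: n id - id

Derivation 1: P0 ⇒ n P0 ⇒ n P0 - P0 ⇒ n id - P0 ⇒ n id - id
Derivation 2: P0 ⇒ P0 - P0 ⇒ n P0 - P0 ⇒ n id - P0 ⇒ n id - id

Two distinct leftmost derivations for the same string.

Ambiguous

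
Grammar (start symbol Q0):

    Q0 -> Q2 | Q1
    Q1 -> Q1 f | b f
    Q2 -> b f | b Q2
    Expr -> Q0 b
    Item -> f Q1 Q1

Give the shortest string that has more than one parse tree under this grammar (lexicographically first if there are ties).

b f

length 2: b f has 2 parse trees

Two derivations of b f:
  Q0 ⇒ Q2 ⇒ b f
  Q0 ⇒ Q1 ⇒ b f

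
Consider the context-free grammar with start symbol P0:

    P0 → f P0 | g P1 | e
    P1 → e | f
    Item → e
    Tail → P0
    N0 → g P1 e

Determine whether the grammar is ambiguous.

Unambiguous

(Item, Tail, N0 are unreachable from P0, so their rules don't affect L(P0).) Restricted to the reachable nonterminals, every rule has the form A → t or A → t B, and no two rules for the same A share a first terminal. The grammar encodes a DFA — one run per string.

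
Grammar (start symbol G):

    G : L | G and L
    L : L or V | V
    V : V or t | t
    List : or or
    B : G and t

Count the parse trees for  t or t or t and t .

4

Parse trees for t or t or t and t:
  [G [G [L [L [V t]] or [V [V t] or t]]] and [L [V t]]]
  [G [G [L [L [L [V t]] or [V t]] or [V t]]] and [L [V t]]]
  [G [G [L [L [V [V t] or t]] or [V t]]] and [L [V t]]]
  [G [G [L [V [V [V t] or t] or t]]] and [L [V t]]]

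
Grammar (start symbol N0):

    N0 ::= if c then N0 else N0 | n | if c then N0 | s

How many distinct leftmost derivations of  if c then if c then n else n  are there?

2

Parse trees for if c then if c then n else n:
  [N0 if c then [N0 if c then [N0 n]] else [N0 n]]
  [N0 if c then [N0 if c then [N0 n] else [N0 n]]]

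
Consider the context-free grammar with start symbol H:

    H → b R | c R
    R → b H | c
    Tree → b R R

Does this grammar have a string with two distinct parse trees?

Only H, R are reachable from H; ignoring the rest: Restricted to the reachable nonterminals, every rule has the form A → t or A → t B, and no two rules for the same A share a first terminal. The grammar encodes a DFA — one run per string.

Unambiguous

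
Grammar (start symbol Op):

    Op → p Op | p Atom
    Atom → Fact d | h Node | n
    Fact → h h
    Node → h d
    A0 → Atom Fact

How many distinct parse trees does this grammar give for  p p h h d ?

Parse trees for p p h h d:
  [Op p [Op p [Atom [Fact h h] d]]]
  [Op p [Op p [Atom h [Node h d]]]]

2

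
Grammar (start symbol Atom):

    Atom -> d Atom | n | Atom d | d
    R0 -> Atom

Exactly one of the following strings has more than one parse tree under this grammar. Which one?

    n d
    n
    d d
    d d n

n d: 1 tree
n: 1 tree
d d: 2 trees
d d n: 1 tree

d d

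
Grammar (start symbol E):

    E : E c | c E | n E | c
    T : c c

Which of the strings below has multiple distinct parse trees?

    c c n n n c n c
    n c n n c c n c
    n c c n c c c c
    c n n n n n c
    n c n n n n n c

n c c n c c c c

c c n n n c n c: 1 tree
n c n n c c n c: 1 tree
n c c n c c c c: 64 trees
c n n n n n c: 1 tree
n c n n n n n c: 1 tree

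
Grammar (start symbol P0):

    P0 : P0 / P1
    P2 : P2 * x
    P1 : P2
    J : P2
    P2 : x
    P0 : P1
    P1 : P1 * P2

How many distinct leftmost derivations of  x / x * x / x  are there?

Parse trees for x / x * x / x:
  [P0 [P0 [P0 [P1 [P2 x]]] / [P1 [P2 [P2 x] * x]]] / [P1 [P2 x]]]
  [P0 [P0 [P0 [P1 [P2 x]]] / [P1 [P1 [P2 x]] * [P2 x]]] / [P1 [P2 x]]]

2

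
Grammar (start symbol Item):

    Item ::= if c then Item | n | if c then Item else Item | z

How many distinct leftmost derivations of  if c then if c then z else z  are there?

Parse trees for if c then if c then z else z:
  [Item if c then [Item if c then [Item z] else [Item z]]]
  [Item if c then [Item if c then [Item z]] else [Item z]]

2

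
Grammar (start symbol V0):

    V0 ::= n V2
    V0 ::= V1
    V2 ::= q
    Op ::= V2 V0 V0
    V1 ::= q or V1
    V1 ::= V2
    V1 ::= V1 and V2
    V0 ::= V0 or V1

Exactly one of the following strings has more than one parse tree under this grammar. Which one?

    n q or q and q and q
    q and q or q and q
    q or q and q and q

q or q and q and q

n q or q and q and q: 1 tree
q and q or q and q: 1 tree
q or q and q and q: 4 trees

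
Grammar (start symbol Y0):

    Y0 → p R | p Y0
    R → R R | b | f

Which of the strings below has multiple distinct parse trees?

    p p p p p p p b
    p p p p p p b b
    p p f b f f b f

p p p p p p p b: 1 tree
p p p p p p b b: 1 tree
p p f b f f b f: 42 trees

p p f b f f b f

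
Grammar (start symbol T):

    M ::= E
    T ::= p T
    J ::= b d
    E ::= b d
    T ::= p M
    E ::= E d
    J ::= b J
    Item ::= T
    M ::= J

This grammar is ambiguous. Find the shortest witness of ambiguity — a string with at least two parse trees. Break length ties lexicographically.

length 3: p b d has 2 parse trees

Two derivations of p b d:
  T ⇒ p M ⇒ p E ⇒ p b d
  T ⇒ p M ⇒ p J ⇒ p b d

p b d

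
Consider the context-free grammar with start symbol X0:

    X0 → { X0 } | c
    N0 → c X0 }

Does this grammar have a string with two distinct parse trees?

(N0 is unreachable from X0, so its rules don't affect L(X0).) L(X0) is { openⁿ atom closeⁿ : n ≥ 0 }. The bracket depth fixes n, and the derivation is forced at every step.

Unambiguous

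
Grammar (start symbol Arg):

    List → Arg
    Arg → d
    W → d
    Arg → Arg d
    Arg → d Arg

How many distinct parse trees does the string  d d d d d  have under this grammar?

Parse trees for d d d d d (showing first 6 of 16):
  [Arg [Arg [Arg [Arg [Arg d] d] d] d] d]
  [Arg [Arg [Arg [Arg d [Arg d]] d] d] d]
  [Arg [Arg [Arg d [Arg [Arg d] d]] d] d]
  [Arg [Arg [Arg d [Arg d [Arg d]]] d] d]
  [Arg [Arg d [Arg [Arg [Arg d] d] d]] d]
  [Arg [Arg d [Arg [Arg d [Arg d]] d]] d]

16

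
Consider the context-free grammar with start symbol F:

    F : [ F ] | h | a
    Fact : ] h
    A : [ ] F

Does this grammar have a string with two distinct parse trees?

Unambiguous

(Fact, A are unreachable from F, so their rules don't affect L(F).) L(F) is { openⁿ atom closeⁿ : n ≥ 0 }. The bracket depth fixes n, and the derivation is forced at every step.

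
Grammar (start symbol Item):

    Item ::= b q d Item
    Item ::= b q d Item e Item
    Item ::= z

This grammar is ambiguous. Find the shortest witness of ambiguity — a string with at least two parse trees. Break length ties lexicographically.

length 1: no string has ≥2 trees
length 4: no string has ≥2 trees
length 6: no string has ≥2 trees
length 7: no string has ≥2 trees
length 9: b q d b q d z e z has 2 parse trees

Two derivations of b q d b q d z e z:
  Item ⇒ b q d Item ⇒ b q d b q d Item e Item ⇒ b q d b q d z e Item ⇒ b q d b q d z e z
  Item ⇒ b q d Item e Item ⇒ b q d b q d Item e Item ⇒ b q d b q d z e Item ⇒ b q d b q d z e z

b q d b q d z e z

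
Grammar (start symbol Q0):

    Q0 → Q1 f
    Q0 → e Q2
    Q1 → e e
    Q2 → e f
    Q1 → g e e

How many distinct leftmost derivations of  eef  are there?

2

Parse trees for eef:
  [Q0 [Q1 e e] f]
  [Q0 e [Q2 e f]]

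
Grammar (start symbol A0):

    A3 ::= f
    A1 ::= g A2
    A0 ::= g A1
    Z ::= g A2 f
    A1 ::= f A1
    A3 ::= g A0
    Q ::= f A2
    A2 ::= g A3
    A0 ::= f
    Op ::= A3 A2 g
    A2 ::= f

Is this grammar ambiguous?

(Op, Q, Z are unreachable from A0, so their rules don't affect L(A0).) Restricted to the reachable nonterminals, every rule has the form A → t or A → t B, and no two rules for the same A share a first terminal. The grammar encodes a DFA — one run per string.

Unambiguous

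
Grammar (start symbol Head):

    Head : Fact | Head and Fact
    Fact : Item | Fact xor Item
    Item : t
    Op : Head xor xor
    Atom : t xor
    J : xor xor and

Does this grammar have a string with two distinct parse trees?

Unambiguous

(Op, Atom, J are unreachable from Head, so their rules don't affect L(Head).) Head → Head and Fact | Fact  ;  Fact → Fact xor Item | Item  — a left-associative chain with Item at the bottom. Each string factors uniquely by precedence.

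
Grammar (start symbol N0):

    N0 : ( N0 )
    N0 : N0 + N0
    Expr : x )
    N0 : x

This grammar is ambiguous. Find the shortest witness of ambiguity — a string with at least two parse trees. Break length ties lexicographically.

x + x + x

length 1: no string has ≥2 trees
length 3: no string has ≥2 trees
length 5: x + x + x has 2 parse trees

Two derivations of x + x + x:
  N0 ⇒ N0 + N0 ⇒ N0 + N0 + N0 ⇒ x + N0 + N0 ⇒ x + x + N0 ⇒ x + x + x
  N0 ⇒ N0 + N0 ⇒ x + N0 ⇒ x + N0 + N0 ⇒ x + x + N0 ⇒ x + x + x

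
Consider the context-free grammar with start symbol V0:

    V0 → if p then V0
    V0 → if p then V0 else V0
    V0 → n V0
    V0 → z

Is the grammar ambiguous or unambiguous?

Witness: if p then if p then z else z

Derivation 1: V0 ⇒ if p then V0 ⇒ if p then if p then V0 else V0 ⇒ if p then if p then z else V0 ⇒ if p then if p then z else z
Derivation 2: V0 ⇒ if p then V0 else V0 ⇒ if p then if p then V0 else V0 ⇒ if p then if p then z else V0 ⇒ if p then if p then z else z

Two distinct leftmost derivations for the same string.

Ambiguous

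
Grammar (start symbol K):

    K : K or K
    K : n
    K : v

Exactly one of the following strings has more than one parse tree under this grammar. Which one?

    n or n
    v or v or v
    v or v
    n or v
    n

v or v or v

n or n: 1 tree
v or v or v: 2 trees
v or v: 1 tree
n or v: 1 tree
n: 1 tree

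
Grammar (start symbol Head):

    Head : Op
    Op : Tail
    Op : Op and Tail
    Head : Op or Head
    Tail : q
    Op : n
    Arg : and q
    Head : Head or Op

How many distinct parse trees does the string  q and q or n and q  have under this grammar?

Parse trees for q and q or n and q:
  [Head [Op [Op [Tail q]] and [Tail q]] or [Head [Op [Op n] and [Tail q]]]]
  [Head [Head [Op [Op [Tail q]] and [Tail q]]] or [Op [Op n] and [Tail q]]]

2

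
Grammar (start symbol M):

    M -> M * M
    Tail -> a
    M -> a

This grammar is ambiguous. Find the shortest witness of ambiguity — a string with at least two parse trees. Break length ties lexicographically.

a * a * a

length 1: no string has ≥2 trees
length 3: no string has ≥2 trees
length 5: a * a * a has 2 parse trees

Two derivations of a * a * a:
  M ⇒ M * M ⇒ M * M * M ⇒ a * M * M ⇒ a * a * M ⇒ a * a * a
  M ⇒ M * M ⇒ a * M ⇒ a * M * M ⇒ a * a * M ⇒ a * a * a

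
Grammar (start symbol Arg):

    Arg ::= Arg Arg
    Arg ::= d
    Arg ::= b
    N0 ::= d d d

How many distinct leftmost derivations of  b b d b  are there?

Parse trees for b b d b:
  [Arg [Arg b] [Arg [Arg b] [Arg [Arg d] [Arg b]]]]
  [Arg [Arg b] [Arg [Arg [Arg b] [Arg d]] [Arg b]]]
  [Arg [Arg [Arg b] [Arg b]] [Arg [Arg d] [Arg b]]]
  [Arg [Arg [Arg b] [Arg [Arg b] [Arg d]]] [Arg b]]
  [Arg [Arg [Arg [Arg b] [Arg b]] [Arg d]] [Arg b]]

5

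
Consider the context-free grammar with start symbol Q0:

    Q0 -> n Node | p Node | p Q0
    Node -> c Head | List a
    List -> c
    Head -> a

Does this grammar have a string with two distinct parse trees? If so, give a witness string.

Ambiguous

Witness: n c a

Derivation 1: Q0 ⇒ n Node ⇒ n c Head ⇒ n c a
Derivation 2: Q0 ⇒ n Node ⇒ n List a ⇒ n c a

Two distinct leftmost derivations for the same string.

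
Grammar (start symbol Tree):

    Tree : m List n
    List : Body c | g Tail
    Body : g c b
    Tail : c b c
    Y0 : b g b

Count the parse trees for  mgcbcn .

2

Parse trees for mgcbcn:
  [Tree m [List [Body g c b] c] n]
  [Tree m [List g [Tail c b c]] n]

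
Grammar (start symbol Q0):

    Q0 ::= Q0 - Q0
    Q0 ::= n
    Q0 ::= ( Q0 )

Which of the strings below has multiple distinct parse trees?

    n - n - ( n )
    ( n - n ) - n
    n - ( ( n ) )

n - n - ( n ): 2 trees
( n - n ) - n: 1 tree
n - ( ( n ) ): 1 tree

n - n - ( n )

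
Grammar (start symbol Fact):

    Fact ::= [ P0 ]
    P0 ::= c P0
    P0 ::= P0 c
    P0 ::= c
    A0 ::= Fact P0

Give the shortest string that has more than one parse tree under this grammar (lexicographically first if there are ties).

[ c c ]

length 3: no string has ≥2 trees
length 4: [ c c ] has 2 parse trees

Two derivations of [ c c ]:
  Fact ⇒ [ P0 ] ⇒ [ c P0 ] ⇒ [ c c ]
  Fact ⇒ [ P0 ] ⇒ [ P0 c ] ⇒ [ c c ]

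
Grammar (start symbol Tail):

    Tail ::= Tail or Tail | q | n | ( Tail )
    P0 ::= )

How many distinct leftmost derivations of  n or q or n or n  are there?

5

Parse trees for n or q or n or n:
  [Tail [Tail n] or [Tail [Tail q] or [Tail [Tail n] or [Tail n]]]]
  [Tail [Tail n] or [Tail [Tail [Tail q] or [Tail n]] or [Tail n]]]
  [Tail [Tail [Tail n] or [Tail q]] or [Tail [Tail n] or [Tail n]]]
  [Tail [Tail [Tail n] or [Tail [Tail q] or [Tail n]]] or [Tail n]]
  [Tail [Tail [Tail [Tail n] or [Tail q]] or [Tail n]] or [Tail n]]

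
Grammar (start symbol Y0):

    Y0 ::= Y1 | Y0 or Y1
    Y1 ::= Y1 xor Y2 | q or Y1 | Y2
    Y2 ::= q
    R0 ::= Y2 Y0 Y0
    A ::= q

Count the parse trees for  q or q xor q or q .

3

Parse trees for q or q xor q or q:
  [Y0 [Y0 [Y1 [Y1 q or [Y1 [Y2 q]]] xor [Y2 q]]] or [Y1 [Y2 q]]]
  [Y0 [Y0 [Y1 q or [Y1 [Y1 [Y2 q]] xor [Y2 q]]]] or [Y1 [Y2 q]]]
  [Y0 [Y0 [Y0 [Y1 [Y2 q]]] or [Y1 [Y1 [Y2 q]] xor [Y2 q]]] or [Y1 [Y2 q]]]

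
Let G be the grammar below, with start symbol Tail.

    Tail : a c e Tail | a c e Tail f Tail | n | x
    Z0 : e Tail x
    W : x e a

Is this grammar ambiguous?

Witness: a c e a c e n f n

Derivation 1: Tail ⇒ a c e Tail ⇒ a c e a c e Tail f Tail ⇒ a c e a c e n f Tail ⇒ a c e a c e n f n
Derivation 2: Tail ⇒ a c e Tail f Tail ⇒ a c e a c e Tail f Tail ⇒ a c e a c e n f Tail ⇒ a c e a c e n f n

Two distinct leftmost derivations for the same string.

Ambiguous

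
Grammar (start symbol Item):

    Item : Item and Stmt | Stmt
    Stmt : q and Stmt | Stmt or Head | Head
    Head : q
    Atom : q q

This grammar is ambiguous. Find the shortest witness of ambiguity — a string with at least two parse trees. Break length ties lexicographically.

length 1: no string has ≥2 trees
length 3: q and q has 2 parse trees

Two derivations of q and q:
  Item ⇒ Item and Stmt ⇒ Stmt and Stmt ⇒ Head and Stmt ⇒ q and Stmt ⇒ q and Head ⇒ q and q
  Item ⇒ Stmt ⇒ q and Stmt ⇒ q and Head ⇒ q and q

q and q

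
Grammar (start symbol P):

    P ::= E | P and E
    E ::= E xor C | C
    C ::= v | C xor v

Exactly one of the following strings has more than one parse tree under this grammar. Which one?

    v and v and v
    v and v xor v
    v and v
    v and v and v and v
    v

v and v xor v

v and v and v: 1 tree
v and v xor v: 2 trees
v and v: 1 tree
v and v and v and v: 1 tree
v: 1 tree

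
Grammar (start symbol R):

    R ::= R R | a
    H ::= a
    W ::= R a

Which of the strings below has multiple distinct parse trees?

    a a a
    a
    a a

a a a

a a a: 2 trees
a: 1 tree
a a: 1 tree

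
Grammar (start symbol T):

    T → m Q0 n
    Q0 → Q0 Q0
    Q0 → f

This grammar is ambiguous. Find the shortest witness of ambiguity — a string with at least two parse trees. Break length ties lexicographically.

length 3: no string has ≥2 trees
length 4: no string has ≥2 trees
length 5: m f f f n has 2 parse trees

Two derivations of m f f f n:
  T ⇒ m Q0 n ⇒ m Q0 Q0 n ⇒ m Q0 Q0 Q0 n ⇒ m f Q0 Q0 n ⇒ m f f Q0 n ⇒ m f f f n
  T ⇒ m Q0 n ⇒ m Q0 Q0 n ⇒ m f Q0 n ⇒ m f Q0 Q0 n ⇒ m f f Q0 n ⇒ m f f f n

m f f f n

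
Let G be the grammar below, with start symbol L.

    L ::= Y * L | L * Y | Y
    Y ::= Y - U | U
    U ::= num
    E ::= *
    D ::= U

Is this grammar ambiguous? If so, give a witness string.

Witness: num * num

Derivation 1: L ⇒ Y * L ⇒ U * L ⇒ num * L ⇒ num * Y ⇒ num * U ⇒ num * num
Derivation 2: L ⇒ L * Y ⇒ Y * Y ⇒ U * Y ⇒ num * Y ⇒ num * U ⇒ num * num

Two distinct leftmost derivations for the same string.

Ambiguous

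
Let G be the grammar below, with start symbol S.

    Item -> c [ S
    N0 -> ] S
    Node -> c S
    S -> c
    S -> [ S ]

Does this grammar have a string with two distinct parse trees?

Unambiguous

Only S is reachable from S; ignoring the rest: Each string is a nest of matched brackets around a single atom. An opening bracket forces the recursive rule; an atom forces the base rule.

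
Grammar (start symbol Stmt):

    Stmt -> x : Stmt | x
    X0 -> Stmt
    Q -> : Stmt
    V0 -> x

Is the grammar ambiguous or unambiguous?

(X0, Q, V0 are unreachable from Stmt, so their rules don't affect L(Stmt).) Right-recursive list with a separator: after each atom, whether the separator follows determines the rule. One parse per string.

Unambiguous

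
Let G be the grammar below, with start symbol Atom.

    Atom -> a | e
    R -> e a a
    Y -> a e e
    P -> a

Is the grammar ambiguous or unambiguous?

Unambiguous

Only Atom is reachable from Atom; ignoring the rest: The reachable rules are right-linear with at most one rule per (nonterminal, next-terminal) pair. Each input token forces the next rule, so parsing is deterministic.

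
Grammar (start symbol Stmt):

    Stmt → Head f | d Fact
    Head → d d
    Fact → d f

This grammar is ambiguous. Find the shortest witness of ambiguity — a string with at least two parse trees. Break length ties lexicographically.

d d f

length 3: d d f has 2 parse trees

Two derivations of d d f:
  Stmt ⇒ Head f ⇒ d d f
  Stmt ⇒ d Fact ⇒ d d f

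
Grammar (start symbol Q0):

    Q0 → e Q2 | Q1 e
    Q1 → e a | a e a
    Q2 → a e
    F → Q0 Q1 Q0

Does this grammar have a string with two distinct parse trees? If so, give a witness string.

Witness: e a e

Derivation 1: Q0 ⇒ e Q2 ⇒ e a e
Derivation 2: Q0 ⇒ Q1 e ⇒ e a e

Two distinct leftmost derivations for the same string.

Ambiguous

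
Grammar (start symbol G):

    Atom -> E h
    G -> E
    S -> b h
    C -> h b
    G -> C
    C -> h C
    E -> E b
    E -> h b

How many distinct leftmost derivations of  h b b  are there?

1

Parse trees for h b b:
  [G [E [E h b] b]]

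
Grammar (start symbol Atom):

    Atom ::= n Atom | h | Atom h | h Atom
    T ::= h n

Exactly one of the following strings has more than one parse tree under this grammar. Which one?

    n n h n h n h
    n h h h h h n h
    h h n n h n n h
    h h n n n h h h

h h n n n h h h

n n h n h n h: 1 tree
n h h h h h n h: 1 tree
h h n n h n n h: 1 tree
h h n n n h h h: 29 trees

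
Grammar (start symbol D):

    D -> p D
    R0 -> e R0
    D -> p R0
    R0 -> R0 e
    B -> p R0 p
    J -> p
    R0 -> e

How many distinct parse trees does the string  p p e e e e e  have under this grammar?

16

Parse trees for p p e e e e e (showing first 6 of 16):
  [D p [D p [R0 e [R0 e [R0 e [R0 e [R0 e]]]]]]]
  [D p [D p [R0 e [R0 e [R0 e [R0 [R0 e] e]]]]]]
  [D p [D p [R0 e [R0 e [R0 [R0 e [R0 e]] e]]]]]
  [D p [D p [R0 e [R0 e [R0 [R0 [R0 e] e] e]]]]]
  [D p [D p [R0 e [R0 [R0 e [R0 e [R0 e]]] e]]]]
  [D p [D p [R0 e [R0 [R0 e [R0 [R0 e] e]] e]]]]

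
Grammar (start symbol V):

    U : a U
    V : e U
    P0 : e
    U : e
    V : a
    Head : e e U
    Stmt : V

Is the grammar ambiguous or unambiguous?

Unambiguous

Only V, U are reachable from V; ignoring the rest: Each reachable nonterminal has at most one production per leading terminal, and all productions are right-linear; the derivation is determined token-by-token.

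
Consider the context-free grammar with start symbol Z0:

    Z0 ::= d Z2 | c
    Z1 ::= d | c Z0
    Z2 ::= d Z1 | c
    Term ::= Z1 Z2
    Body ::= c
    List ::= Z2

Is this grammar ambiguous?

Unambiguous

Only Z0, Z1, Z2 are reachable from Z0; ignoring the rest: Each reachable nonterminal has at most one production per leading terminal, and all productions are right-linear; the derivation is determined token-by-token.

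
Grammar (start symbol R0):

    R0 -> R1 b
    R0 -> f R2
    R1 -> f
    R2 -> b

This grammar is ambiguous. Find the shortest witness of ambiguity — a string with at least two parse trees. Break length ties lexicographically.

length 2: f b has 2 parse trees

Two derivations of f b:
  R0 ⇒ R1 b ⇒ f b
  R0 ⇒ f R2 ⇒ f b

f b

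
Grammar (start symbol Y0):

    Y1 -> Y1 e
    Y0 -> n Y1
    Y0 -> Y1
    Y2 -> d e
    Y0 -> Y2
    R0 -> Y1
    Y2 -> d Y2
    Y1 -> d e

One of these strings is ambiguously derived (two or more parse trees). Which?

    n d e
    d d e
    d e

n d e: 1 tree
d d e: 1 tree
d e: 2 trees

d e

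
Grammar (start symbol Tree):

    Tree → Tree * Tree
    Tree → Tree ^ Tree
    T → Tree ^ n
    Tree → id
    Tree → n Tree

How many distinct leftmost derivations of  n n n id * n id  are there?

Parse trees for n n n id * n id:
  [Tree [Tree n [Tree n [Tree n [Tree id]]]] * [Tree n [Tree id]]]
  [Tree n [Tree [Tree n [Tree n [Tree id]]] * [Tree n [Tree id]]]]
  [Tree n [Tree n [Tree [Tree n [Tree id]] * [Tree n [Tree id]]]]]
  [Tree n [Tree n [Tree n [Tree [Tree id] * [Tree n [Tree id]]]]]]

4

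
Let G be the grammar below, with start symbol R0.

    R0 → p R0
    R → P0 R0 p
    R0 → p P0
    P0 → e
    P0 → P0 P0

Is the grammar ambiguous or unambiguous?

Ambiguous

Witness: p e e e

Derivation 1: R0 ⇒ p P0 ⇒ p P0 P0 ⇒ p e P0 ⇒ p e P0 P0 ⇒ p e e P0 ⇒ p e e e
Derivation 2: R0 ⇒ p P0 ⇒ p P0 P0 ⇒ p P0 P0 P0 ⇒ p e P0 P0 ⇒ p e e P0 ⇒ p e e e

Two distinct leftmost derivations for the same string.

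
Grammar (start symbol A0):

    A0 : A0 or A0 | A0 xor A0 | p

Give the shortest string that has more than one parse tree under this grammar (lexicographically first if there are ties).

p or p or p

length 1: no string has ≥2 trees
length 3: no string has ≥2 trees
length 5: p or p or p has 2 parse trees

Two derivations of p or p or p:
  A0 ⇒ A0 or A0 ⇒ A0 or A0 or A0 ⇒ p or A0 or A0 ⇒ p or p or A0 ⇒ p or p or p
  A0 ⇒ A0 or A0 ⇒ p or A0 ⇒ p or A0 or A0 ⇒ p or p or A0 ⇒ p or p or p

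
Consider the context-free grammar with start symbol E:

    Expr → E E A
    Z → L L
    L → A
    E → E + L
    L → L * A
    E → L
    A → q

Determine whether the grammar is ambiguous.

Unambiguous

(Z, Expr are unreachable from E, so their rules don't affect L(E).) E → E + L | L  ;  L → L * A | A  — a left-associative chain with A at the bottom. Each string factors uniquely by precedence.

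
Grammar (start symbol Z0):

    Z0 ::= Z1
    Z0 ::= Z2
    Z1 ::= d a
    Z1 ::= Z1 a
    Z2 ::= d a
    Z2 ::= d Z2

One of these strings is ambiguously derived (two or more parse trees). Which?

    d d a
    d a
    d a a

d d a: 1 tree
d a: 2 trees
d a a: 1 tree

d a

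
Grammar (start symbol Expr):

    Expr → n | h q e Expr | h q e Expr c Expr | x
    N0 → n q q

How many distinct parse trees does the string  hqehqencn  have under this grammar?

2

Parse trees for hqehqencn:
  [Expr h q e [Expr h q e [Expr n] c [Expr n]]]
  [Expr h q e [Expr h q e [Expr n]] c [Expr n]]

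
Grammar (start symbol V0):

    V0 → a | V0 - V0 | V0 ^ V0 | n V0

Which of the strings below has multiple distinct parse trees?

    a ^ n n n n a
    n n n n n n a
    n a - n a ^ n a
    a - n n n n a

n a - n a ^ n a

a ^ n n n n a: 1 tree
n n n n n n a: 1 tree
n a - n a ^ n a: 7 trees
a - n n n n a: 1 tree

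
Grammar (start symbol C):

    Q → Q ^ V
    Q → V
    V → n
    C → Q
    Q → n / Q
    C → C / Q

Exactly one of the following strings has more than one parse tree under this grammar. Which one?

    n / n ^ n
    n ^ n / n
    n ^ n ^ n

n / n ^ n

n / n ^ n: 3 trees
n ^ n / n: 1 tree
n ^ n ^ n: 1 tree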